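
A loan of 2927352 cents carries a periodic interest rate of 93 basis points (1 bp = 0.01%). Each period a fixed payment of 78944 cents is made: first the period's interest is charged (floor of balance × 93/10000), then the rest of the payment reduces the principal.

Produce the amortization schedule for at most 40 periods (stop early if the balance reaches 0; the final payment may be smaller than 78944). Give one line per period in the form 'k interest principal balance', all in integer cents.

1. interest=⌊2927352·93/10000⌋=27224; principal=78944-27224=51720; balance=2927352-51720=2875632
2. interest=⌊2875632·93/10000⌋=26743; principal=78944-26743=52201; balance=2875632-52201=2823431
3. interest=⌊2823431·93/10000⌋=26257; principal=78944-26257=52687; balance=2823431-52687=2770744
4. interest=⌊2770744·93/10000⌋=25767; principal=78944-25767=53177; balance=2770744-53177=2717567
5. interest=⌊2717567·93/10000⌋=25273; principal=78944-25273=53671; balance=2717567-53671=2663896
6. interest=⌊2663896·93/10000⌋=24774; principal=78944-24774=54170; balance=2663896-54170=2609726
7. interest=⌊2609726·93/10000⌋=24270; principal=78944-24270=54674; balance=2609726-54674=2555052
8. interest=⌊2555052·93/10000⌋=23761; principal=78944-23761=55183; balance=2555052-55183=2499869
9. interest=⌊2499869·93/10000⌋=23248; principal=78944-23248=55696; balance=2499869-55696=2444173
10. interest=⌊2444173·93/10000⌋=22730; principal=78944-22730=56214; balance=2444173-56214=2387959
11. interest=⌊2387959·93/10000⌋=22208; principal=78944-22208=56736; balance=2387959-56736=2331223
12. interest=⌊2331223·93/10000⌋=21680; principal=78944-21680=57264; balance=2331223-57264=2273959
13. interest=⌊2273959·93/10000⌋=21147; principal=78944-21147=57797; balance=2273959-57797=2216162
14. interest=⌊2216162·93/10000⌋=20610; principal=78944-20610=58334; balance=2216162-58334=2157828
15. interest=⌊2157828·93/10000⌋=20067; principal=78944-20067=58877; balance=2157828-58877=2098951
16. interest=⌊2098951·93/10000⌋=19520; principal=78944-19520=59424; balance=2098951-59424=2039527
17. interest=⌊2039527·93/10000⌋=18967; principal=78944-18967=59977; balance=2039527-59977=1979550
18. interest=⌊1979550·93/10000⌋=18409; principal=78944-18409=60535; balance=1979550-60535=1919015
19. interest=⌊1919015·93/10000⌋=17846; principal=78944-17846=61098; balance=1919015-61098=1857917
20. interest=⌊1857917·93/10000⌋=17278; principal=78944-17278=61666; balance=1857917-61666=1796251
21. interest=⌊1796251·93/10000⌋=16705; principal=78944-16705=62239; balance=1796251-62239=1734012
22. interest=⌊1734012·93/10000⌋=16126; principal=78944-16126=62818; balance=1734012-62818=1671194
23. interest=⌊1671194·93/10000⌋=15542; principal=78944-15542=63402; balance=1671194-63402=1607792
24. interest=⌊1607792·93/10000⌋=14952; principal=78944-14952=63992; balance=1607792-63992=1543800
25. interest=⌊1543800·93/10000⌋=14357; principal=78944-14357=64587; balance=1543800-64587=1479213
26. interest=⌊1479213·93/10000⌋=13756; principal=78944-13756=65188; balance=1479213-65188=1414025
27. interest=⌊1414025·93/10000⌋=13150; principal=78944-13150=65794; balance=1414025-65794=1348231
28. interest=⌊1348231·93/10000⌋=12538; principal=78944-12538=66406; balance=1348231-66406=1281825
29. interest=⌊1281825·93/10000⌋=11920; principal=78944-11920=67024; balance=1281825-67024=1214801
30. interest=⌊1214801·93/10000⌋=11297; principal=78944-11297=67647; balance=1214801-67647=1147154
31. interest=⌊1147154·93/10000⌋=10668; principal=78944-10668=68276; balance=1147154-68276=1078878
32. interest=⌊1078878·93/10000⌋=10033; principal=78944-10033=68911; balance=1078878-68911=1009967
33. interest=⌊1009967·93/10000⌋=9392; principal=78944-9392=69552; balance=1009967-69552=940415
34. interest=⌊940415·93/10000⌋=8745; principal=78944-8745=70199; balance=940415-70199=870216
35. interest=⌊870216·93/10000⌋=8093; principal=78944-8093=70851; balance=870216-70851=799365
36. interest=⌊799365·93/10000⌋=7434; principal=78944-7434=71510; balance=799365-71510=727855
37. interest=⌊727855·93/10000⌋=6769; principal=78944-6769=72175; balance=727855-72175=655680
38. interest=⌊655680·93/10000⌋=6097; principal=78944-6097=72847; balance=655680-72847=582833
39. interest=⌊582833·93/10000⌋=5420; principal=78944-5420=73524; balance=582833-73524=509309
40. interest=⌊509309·93/10000⌋=4736; principal=78944-4736=74208; balance=509309-74208=435101

1 27224 51720 2875632
2 26743 52201 2823431
3 26257 52687 2770744
4 25767 53177 2717567
5 25273 53671 2663896
6 24774 54170 2609726
7 24270 54674 2555052
8 23761 55183 2499869
9 23248 55696 2444173
10 22730 56214 2387959
11 22208 56736 2331223
12 21680 57264 2273959
13 21147 57797 2216162
14 20610 58334 2157828
15 20067 58877 2098951
16 19520 59424 2039527
17 18967 59977 1979550
18 18409 60535 1919015
19 17846 61098 1857917
20 17278 61666 1796251
21 16705 62239 1734012
22 16126 62818 1671194
23 15542 63402 1607792
24 14952 63992 1543800
25 14357 64587 1479213
26 13756 65188 1414025
27 13150 65794 1348231
28 12538 66406 1281825
29 11920 67024 1214801
30 11297 67647 1147154
31 10668 68276 1078878
32 10033 68911 1009967
33 9392 69552 940415
34 8745 70199 870216
35 8093 70851 799365
36 7434 71510 727855
37 6769 72175 655680
38 6097 72847 582833
39 5420 73524 509309
40 4736 74208 435101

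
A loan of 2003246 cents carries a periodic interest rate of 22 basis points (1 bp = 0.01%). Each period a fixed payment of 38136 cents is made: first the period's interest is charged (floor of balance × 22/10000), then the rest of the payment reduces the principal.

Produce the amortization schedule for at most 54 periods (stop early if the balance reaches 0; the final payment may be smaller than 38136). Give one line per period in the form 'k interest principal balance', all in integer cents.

1. interest=⌊2003246·22/10000⌋=4407; principal=38136-4407=33729; balance=2003246-33729=1969517
2. interest=⌊1969517·22/10000⌋=4332; principal=38136-4332=33804; balance=1969517-33804=1935713
3. interest=⌊1935713·22/10000⌋=4258; principal=38136-4258=33878; balance=1935713-33878=1901835
4. interest=⌊1901835·22/10000⌋=4184; principal=38136-4184=33952; balance=1901835-33952=1867883
5. interest=⌊1867883·22/10000⌋=4109; principal=38136-4109=34027; balance=1867883-34027=1833856
6. interest=⌊1833856·22/10000⌋=4034; principal=38136-4034=34102; balance=1833856-34102=1799754
7. interest=⌊1799754·22/10000⌋=3959; principal=38136-3959=34177; balance=1799754-34177=1765577
8. interest=⌊1765577·22/10000⌋=3884; principal=38136-3884=34252; balance=1765577-34252=1731325
9. interest=⌊1731325·22/10000⌋=3808; principal=38136-3808=34328; balance=1731325-34328=1696997
10. interest=⌊1696997·22/10000⌋=3733; principal=38136-3733=34403; balance=1696997-34403=1662594
11. interest=⌊1662594·22/10000⌋=3657; principal=38136-3657=34479; balance=1662594-34479=1628115
12. interest=⌊1628115·22/10000⌋=3581; principal=38136-3581=34555; balance=1628115-34555=1593560
13. interest=⌊1593560·22/10000⌋=3505; principal=38136-3505=34631; balance=1593560-34631=1558929
14. interest=⌊1558929·22/10000⌋=3429; principal=38136-3429=34707; balance=1558929-34707=1524222
15. interest=⌊1524222·22/10000⌋=3353; principal=38136-3353=34783; balance=1524222-34783=1489439
16. interest=⌊1489439·22/10000⌋=3276; principal=38136-3276=34860; balance=1489439-34860=1454579
17. interest=⌊1454579·22/10000⌋=3200; principal=38136-3200=34936; balance=1454579-34936=1419643
18. interest=⌊1419643·22/10000⌋=3123; principal=38136-3123=35013; balance=1419643-35013=1384630
19. interest=⌊1384630·22/10000⌋=3046; principal=38136-3046=35090; balance=1384630-35090=1349540
20. interest=⌊1349540·22/10000⌋=2968; principal=38136-2968=35168; balance=1349540-35168=1314372
21. interest=⌊1314372·22/10000⌋=2891; principal=38136-2891=35245; balance=1314372-35245=1279127
22. interest=⌊1279127·22/10000⌋=2814; principal=38136-2814=35322; balance=1279127-35322=1243805
23. interest=⌊1243805·22/10000⌋=2736; principal=38136-2736=35400; balance=1243805-35400=1208405
24. interest=⌊1208405·22/10000⌋=2658; principal=38136-2658=35478; balance=1208405-35478=1172927
25. interest=⌊1172927·22/10000⌋=2580; principal=38136-2580=35556; balance=1172927-35556=1137371
26. interest=⌊1137371·22/10000⌋=2502; principal=38136-2502=35634; balance=1137371-35634=1101737
27. interest=⌊1101737·22/10000⌋=2423; principal=38136-2423=35713; balance=1101737-35713=1066024
28. interest=⌊1066024·22/10000⌋=2345; principal=38136-2345=35791; balance=1066024-35791=1030233
29. interest=⌊1030233·22/10000⌋=2266; principal=38136-2266=35870; balance=1030233-35870=994363
30. interest=⌊994363·22/10000⌋=2187; principal=38136-2187=35949; balance=994363-35949=958414
31. interest=⌊958414·22/10000⌋=2108; principal=38136-2108=36028; balance=958414-36028=922386
32. interest=⌊922386·22/10000⌋=2029; principal=38136-2029=36107; balance=922386-36107=886279
33. interest=⌊886279·22/10000⌋=1949; principal=38136-1949=36187; balance=886279-36187=850092
34. interest=⌊850092·22/10000⌋=1870; principal=38136-1870=36266; balance=850092-36266=813826
35. interest=⌊813826·22/10000⌋=1790; principal=38136-1790=36346; balance=813826-36346=777480
36. interest=⌊777480·22/10000⌋=1710; principal=38136-1710=36426; balance=777480-36426=741054
37. interest=⌊741054·22/10000⌋=1630; principal=38136-1630=36506; balance=741054-36506=704548
38. interest=⌊704548·22/10000⌋=1550; principal=38136-1550=36586; balance=704548-36586=667962
39. interest=⌊667962·22/10000⌋=1469; principal=38136-1469=36667; balance=667962-36667=631295
40. interest=⌊631295·22/10000⌋=1388; principal=38136-1388=36748; balance=631295-36748=594547
41. interest=⌊594547·22/10000⌋=1308; principal=38136-1308=36828; balance=594547-36828=557719
42. interest=⌊557719·22/10000⌋=1226; principal=38136-1226=36910; balance=557719-36910=520809
43. interest=⌊520809·22/10000⌋=1145; principal=38136-1145=36991; balance=520809-36991=483818
44. interest=⌊483818·22/10000⌋=1064; principal=38136-1064=37072; balance=483818-37072=446746
45. interest=⌊446746·22/10000⌋=982; principal=38136-982=37154; balance=446746-37154=409592
46. interest=⌊409592·22/10000⌋=901; principal=38136-901=37235; balance=409592-37235=372357
47. interest=⌊372357·22/10000⌋=819; principal=38136-819=37317; balance=372357-37317=335040
48. interest=⌊335040·22/10000⌋=737; principal=38136-737=37399; balance=335040-37399=297641
49. interest=⌊297641·22/10000⌋=654; principal=38136-654=37482; balance=297641-37482=260159
50. interest=⌊260159·22/10000⌋=572; principal=38136-572=37564; balance=260159-37564=222595
51. interest=⌊222595·22/10000⌋=489; principal=38136-489=37647; balance=222595-37647=184948
52. interest=⌊184948·22/10000⌋=406; principal=38136-406=37730; balance=184948-37730=147218
53. interest=⌊147218·22/10000⌋=323; principal=38136-323=37813; balance=147218-37813=109405
54. interest=⌊109405·22/10000⌋=240; principal=38136-240=37896; balance=109405-37896=71509

1 4407 33729 1969517
2 4332 33804 1935713
3 4258 33878 1901835
4 4184 33952 1867883
5 4109 34027 1833856
6 4034 34102 1799754
7 3959 34177 1765577
8 3884 34252 1731325
9 3808 34328 1696997
10 3733 34403 1662594
11 3657 34479 1628115
12 3581 34555 1593560
13 3505 34631 1558929
14 3429 34707 1524222
15 3353 34783 1489439
16 3276 34860 1454579
17 3200 34936 1419643
18 3123 35013 1384630
19 3046 35090 1349540
20 2968 35168 1314372
21 2891 35245 1279127
22 2814 35322 1243805
23 2736 35400 1208405
24 2658 35478 1172927
25 2580 35556 1137371
26 2502 35634 1101737
27 2423 35713 1066024
28 2345 35791 1030233
29 2266 35870 994363
30 2187 35949 958414
31 2108 36028 922386
32 2029 36107 886279
33 1949 36187 850092
34 1870 36266 813826
35 1790 36346 777480
36 1710 36426 741054
37 1630 36506 704548
38 1550 36586 667962
39 1469 36667 631295
40 1388 36748 594547
41 1308 36828 557719
42 1226 36910 520809
43 1145 36991 483818
44 1064 37072 446746
45 982 37154 409592
46 901 37235 372357
47 819 37317 335040
48 737 37399 297641
49 654 37482 260159
50 572 37564 222595
51 489 37647 184948
52 406 37730 147218
53 323 37813 109405
54 240 37896 71509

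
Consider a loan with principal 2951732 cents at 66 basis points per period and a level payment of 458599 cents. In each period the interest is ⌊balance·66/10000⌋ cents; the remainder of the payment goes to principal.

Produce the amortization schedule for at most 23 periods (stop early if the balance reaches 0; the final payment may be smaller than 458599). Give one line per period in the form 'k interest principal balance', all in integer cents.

1. interest=⌊2951732·66/10000⌋=19481; principal=458599-19481=439118; balance=2951732-439118=2512614
2. interest=⌊2512614·66/10000⌋=16583; principal=458599-16583=442016; balance=2512614-442016=2070598
3. interest=⌊2070598·66/10000⌋=13665; principal=458599-13665=444934; balance=2070598-444934=1625664
4. interest=⌊1625664·66/10000⌋=10729; principal=458599-10729=447870; balance=1625664-447870=1177794
5. interest=⌊1177794·66/10000⌋=7773; principal=458599-7773=450826; balance=1177794-450826=726968
6. interest=⌊726968·66/10000⌋=4797; principal=458599-4797=453802; balance=726968-453802=273166
7. interest=⌊273166·66/10000⌋=1802; principal=min(458599-1802,273166)=273166; balance=273166-273166=0

1 19481 439118 2512614
2 16583 442016 2070598
3 13665 444934 1625664
4 10729 447870 1177794
5 7773 450826 726968
6 4797 453802 273166
7 1802 273166 0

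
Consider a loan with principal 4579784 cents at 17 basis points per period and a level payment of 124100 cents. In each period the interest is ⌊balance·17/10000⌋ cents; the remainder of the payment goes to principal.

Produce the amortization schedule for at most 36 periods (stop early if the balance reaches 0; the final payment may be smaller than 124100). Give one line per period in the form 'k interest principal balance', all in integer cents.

1. interest=⌊4579784·17/10000⌋=7785; principal=124100-7785=116315; balance=4579784-116315=4463469
2. interest=⌊4463469·17/10000⌋=7587; principal=124100-7587=116513; balance=4463469-116513=4346956
3. interest=⌊4346956·17/10000⌋=7389; principal=124100-7389=116711; balance=4346956-116711=4230245
4. interest=⌊4230245·17/10000⌋=7191; principal=124100-7191=116909; balance=4230245-116909=4113336
5. interest=⌊4113336·17/10000⌋=6992; principal=124100-6992=117108; balance=4113336-117108=3996228
6. interest=⌊3996228·17/10000⌋=6793; principal=124100-6793=117307; balance=3996228-117307=3878921
7. interest=⌊3878921·17/10000⌋=6594; principal=124100-6594=117506; balance=3878921-117506=3761415
8. interest=⌊3761415·17/10000⌋=6394; principal=124100-6394=117706; balance=3761415-117706=3643709
9. interest=⌊3643709·17/10000⌋=6194; principal=124100-6194=117906; balance=3643709-117906=3525803
10. interest=⌊3525803·17/10000⌋=5993; principal=124100-5993=118107; balance=3525803-118107=3407696
11. interest=⌊3407696·17/10000⌋=5793; principal=124100-5793=118307; balance=3407696-118307=3289389
12. interest=⌊3289389·17/10000⌋=5591; principal=124100-5591=118509; balance=3289389-118509=3170880
13. interest=⌊3170880·17/10000⌋=5390; principal=124100-5390=118710; balance=3170880-118710=3052170
14. interest=⌊3052170·17/10000⌋=5188; principal=124100-5188=118912; balance=3052170-118912=2933258
15. interest=⌊2933258·17/10000⌋=4986; principal=124100-4986=119114; balance=2933258-119114=2814144
16. interest=⌊2814144·17/10000⌋=4784; principal=124100-4784=119316; balance=2814144-119316=2694828
17. interest=⌊2694828·17/10000⌋=4581; principal=124100-4581=119519; balance=2694828-119519=2575309
18. interest=⌊2575309·17/10000⌋=4378; principal=124100-4378=119722; balance=2575309-119722=2455587
19. interest=⌊2455587·17/10000⌋=4174; principal=124100-4174=119926; balance=2455587-119926=2335661
20. interest=⌊2335661·17/10000⌋=3970; principal=124100-3970=120130; balance=2335661-120130=2215531
21. interest=⌊2215531·17/10000⌋=3766; principal=124100-3766=120334; balance=2215531-120334=2095197
22. interest=⌊2095197·17/10000⌋=3561; principal=124100-3561=120539; balance=2095197-120539=1974658
23. interest=⌊1974658·17/10000⌋=3356; principal=124100-3356=120744; balance=1974658-120744=1853914
24. interest=⌊1853914·17/10000⌋=3151; principal=124100-3151=120949; balance=1853914-120949=1732965
25. interest=⌊1732965·17/10000⌋=2946; principal=124100-2946=121154; balance=1732965-121154=1611811
26. interest=⌊1611811·17/10000⌋=2740; principal=124100-2740=121360; balance=1611811-121360=1490451
27. interest=⌊1490451·17/10000⌋=2533; principal=124100-2533=121567; balance=1490451-121567=1368884
28. interest=⌊1368884·17/10000⌋=2327; principal=124100-2327=121773; balance=1368884-121773=1247111
29. interest=⌊1247111·17/10000⌋=2120; principal=124100-2120=121980; balance=1247111-121980=1125131
30. interest=⌊1125131·17/10000⌋=1912; principal=124100-1912=122188; balance=1125131-122188=1002943
31. interest=⌊1002943·17/10000⌋=1705; principal=124100-1705=122395; balance=1002943-122395=880548
32. interest=⌊880548·17/10000⌋=1496; principal=124100-1496=122604; balance=880548-122604=757944
33. interest=⌊757944·17/10000⌋=1288; principal=124100-1288=122812; balance=757944-122812=635132
34. interest=⌊635132·17/10000⌋=1079; principal=124100-1079=123021; balance=635132-123021=512111
35. interest=⌊512111·17/10000⌋=870; principal=124100-870=123230; balance=512111-123230=388881
36. interest=⌊388881·17/10000⌋=661; principal=124100-661=123439; balance=388881-123439=265442

1 7785 116315 4463469
2 7587 116513 4346956
3 7389 116711 4230245
4 7191 116909 4113336
5 6992 117108 3996228
6 6793 117307 3878921
7 6594 117506 3761415
8 6394 117706 3643709
9 6194 117906 3525803
10 5993 118107 3407696
11 5793 118307 3289389
12 5591 118509 3170880
13 5390 118710 3052170
14 5188 118912 2933258
15 4986 119114 2814144
16 4784 119316 2694828
17 4581 119519 2575309
18 4378 119722 2455587
19 4174 119926 2335661
20 3970 120130 2215531
21 3766 120334 2095197
22 3561 120539 1974658
23 3356 120744 1853914
24 3151 120949 1732965
25 2946 121154 1611811
26 2740 121360 1490451
27 2533 121567 1368884
28 2327 121773 1247111
29 2120 121980 1125131
30 1912 122188 1002943
31 1705 122395 880548
32 1496 122604 757944
33 1288 122812 635132
34 1079 123021 512111
35 870 123230 388881
36 661 123439 265442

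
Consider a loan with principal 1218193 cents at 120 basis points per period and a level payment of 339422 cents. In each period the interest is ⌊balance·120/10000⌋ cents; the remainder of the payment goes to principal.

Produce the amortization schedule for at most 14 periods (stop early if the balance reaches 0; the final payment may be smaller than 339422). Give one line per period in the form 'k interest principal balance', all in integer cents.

1. interest=⌊1218193·120/10000⌋=14618; principal=339422-14618=324804; balance=1218193-324804=893389
2. interest=⌊893389·120/10000⌋=10720; principal=339422-10720=328702; balance=893389-328702=564687
3. interest=⌊564687·120/10000⌋=6776; principal=339422-6776=332646; balance=564687-332646=232041
4. interest=⌊232041·120/10000⌋=2784; principal=min(339422-2784,232041)=232041; balance=232041-232041=0

1 14618 324804 893389
2 10720 328702 564687
3 6776 332646 232041
4 2784 232041 0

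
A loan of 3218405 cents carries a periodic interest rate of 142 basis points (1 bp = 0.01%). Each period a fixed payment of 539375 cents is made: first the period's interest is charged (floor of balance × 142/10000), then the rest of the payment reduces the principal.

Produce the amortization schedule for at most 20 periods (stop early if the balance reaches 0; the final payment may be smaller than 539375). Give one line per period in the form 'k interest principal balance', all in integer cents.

1 45701 493674 2724731
2 38691 500684 2224047
3 31581 507794 1716253
4 24370 515005 1201248
5 17057 522318 678930
6 9640 529735 149195
7 2118 149195 0

1. interest=⌊3218405·142/10000⌋=45701; principal=539375-45701=493674; balance=3218405-493674=2724731
2. interest=⌊2724731·142/10000⌋=38691; principal=539375-38691=500684; balance=2724731-500684=2224047
3. interest=⌊2224047·142/10000⌋=31581; principal=539375-31581=507794; balance=2224047-507794=1716253
4. interest=⌊1716253·142/10000⌋=24370; principal=539375-24370=515005; balance=1716253-515005=1201248
5. interest=⌊1201248·142/10000⌋=17057; principal=539375-17057=522318; balance=1201248-522318=678930
6. interest=⌊678930·142/10000⌋=9640; principal=539375-9640=529735; balance=678930-529735=149195
7. interest=⌊149195·142/10000⌋=2118; principal=min(539375-2118,149195)=149195; balance=149195-149195=0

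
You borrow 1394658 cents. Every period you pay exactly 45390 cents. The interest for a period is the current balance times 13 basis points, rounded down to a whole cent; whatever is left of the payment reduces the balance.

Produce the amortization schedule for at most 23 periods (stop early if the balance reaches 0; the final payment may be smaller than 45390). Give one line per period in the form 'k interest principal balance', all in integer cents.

1. interest=⌊1394658·13/10000⌋=1813; principal=45390-1813=43577; balance=1394658-43577=1351081
2. interest=⌊1351081·13/10000⌋=1756; principal=45390-1756=43634; balance=1351081-43634=1307447
3. interest=⌊1307447·13/10000⌋=1699; principal=45390-1699=43691; balance=1307447-43691=1263756
4. interest=⌊1263756·13/10000⌋=1642; principal=45390-1642=43748; balance=1263756-43748=1220008
5. interest=⌊1220008·13/10000⌋=1586; principal=45390-1586=43804; balance=1220008-43804=1176204
6. interest=⌊1176204·13/10000⌋=1529; principal=45390-1529=43861; balance=1176204-43861=1132343
7. interest=⌊1132343·13/10000⌋=1472; principal=45390-1472=43918; balance=1132343-43918=1088425
8. interest=⌊1088425·13/10000⌋=1414; principal=45390-1414=43976; balance=1088425-43976=1044449
9. interest=⌊1044449·13/10000⌋=1357; principal=45390-1357=44033; balance=1044449-44033=1000416
10. interest=⌊1000416·13/10000⌋=1300; principal=45390-1300=44090; balance=1000416-44090=956326
11. interest=⌊956326·13/10000⌋=1243; principal=45390-1243=44147; balance=956326-44147=912179
12. interest=⌊912179·13/10000⌋=1185; principal=45390-1185=44205; balance=912179-44205=867974
13. interest=⌊867974·13/10000⌋=1128; principal=45390-1128=44262; balance=867974-44262=823712
14. interest=⌊823712·13/10000⌋=1070; principal=45390-1070=44320; balance=823712-44320=779392
15. interest=⌊779392·13/10000⌋=1013; principal=45390-1013=44377; balance=779392-44377=735015
16. interest=⌊735015·13/10000⌋=955; principal=45390-955=44435; balance=735015-44435=690580
17. interest=⌊690580·13/10000⌋=897; principal=45390-897=44493; balance=690580-44493=646087
18. interest=⌊646087·13/10000⌋=839; principal=45390-839=44551; balance=646087-44551=601536
19. interest=⌊601536·13/10000⌋=781; principal=45390-781=44609; balance=601536-44609=556927
20. interest=⌊556927·13/10000⌋=724; principal=45390-724=44666; balance=556927-44666=512261
21. interest=⌊512261·13/10000⌋=665; principal=45390-665=44725; balance=512261-44725=467536
22. interest=⌊467536·13/10000⌋=607; principal=45390-607=44783; balance=467536-44783=422753
23. interest=⌊422753·13/10000⌋=549; principal=45390-549=44841; balance=422753-44841=377912

1 1813 43577 1351081
2 1756 43634 1307447
3 1699 43691 1263756
4 1642 43748 1220008
5 1586 43804 1176204
6 1529 43861 1132343
7 1472 43918 1088425
8 1414 43976 1044449
9 1357 44033 1000416
10 1300 44090 956326
11 1243 44147 912179
12 1185 44205 867974
13 1128 44262 823712
14 1070 44320 779392
15 1013 44377 735015
16 955 44435 690580
17 897 44493 646087
18 839 44551 601536
19 781 44609 556927
20 724 44666 512261
21 665 44725 467536
22 607 44783 422753
23 549 44841 377912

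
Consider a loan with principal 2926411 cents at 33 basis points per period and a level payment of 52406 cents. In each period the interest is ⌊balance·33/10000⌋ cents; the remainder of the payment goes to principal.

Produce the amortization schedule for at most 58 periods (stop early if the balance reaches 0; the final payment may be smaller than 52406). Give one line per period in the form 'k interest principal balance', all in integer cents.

1 9657 42749 2883662
2 9516 42890 2840772
3 9374 43032 2797740
4 9232 43174 2754566
5 9090 43316 2711250
6 8947 43459 2667791
7 8803 43603 2624188
8 8659 43747 2580441
9 8515 43891 2536550
10 8370 44036 2492514
11 8225 44181 2448333
12 8079 44327 2404006
13 7933 44473 2359533
14 7786 44620 2314913
15 7639 44767 2270146
16 7491 44915 2225231
17 7343 45063 2180168
18 7194 45212 2134956
19 7045 45361 2089595
20 6895 45511 2044084
21 6745 45661 1998423
22 6594 45812 1952611
23 6443 45963 1906648
24 6291 46115 1860533
25 6139 46267 1814266
26 5987 46419 1767847
27 5833 46573 1721274
28 5680 46726 1674548
29 5526 46880 1627668
30 5371 47035 1580633
31 5216 47190 1533443
32 5060 47346 1486097
33 4904 47502 1438595
34 4747 47659 1390936
35 4590 47816 1343120
36 4432 47974 1295146
37 4273 48133 1247013
38 4115 48291 1198722
39 3955 48451 1150271
40 3795 48611 1101660
41 3635 48771 1052889
42 3474 48932 1003957
43 3313 49093 954864
44 3151 49255 905609
45 2988 49418 856191
46 2825 49581 806610
47 2661 49745 756865
48 2497 49909 706956
49 2332 50074 656882
50 2167 50239 606643
51 2001 50405 556238
52 1835 50571 505667
53 1668 50738 454929
54 1501 50905 404024
55 1333 51073 352951
56 1164 51242 301709
57 995 51411 250298
58 825 51581 198717

1. interest=⌊2926411·33/10000⌋=9657; principal=52406-9657=42749; balance=2926411-42749=2883662
2. interest=⌊2883662·33/10000⌋=9516; principal=52406-9516=42890; balance=2883662-42890=2840772
3. interest=⌊2840772·33/10000⌋=9374; principal=52406-9374=43032; balance=2840772-43032=2797740
4. interest=⌊2797740·33/10000⌋=9232; principal=52406-9232=43174; balance=2797740-43174=2754566
5. interest=⌊2754566·33/10000⌋=9090; principal=52406-9090=43316; balance=2754566-43316=2711250
6. interest=⌊2711250·33/10000⌋=8947; principal=52406-8947=43459; balance=2711250-43459=2667791
7. interest=⌊2667791·33/10000⌋=8803; principal=52406-8803=43603; balance=2667791-43603=2624188
8. interest=⌊2624188·33/10000⌋=8659; principal=52406-8659=43747; balance=2624188-43747=2580441
9. interest=⌊2580441·33/10000⌋=8515; principal=52406-8515=43891; balance=2580441-43891=2536550
10. interest=⌊2536550·33/10000⌋=8370; principal=52406-8370=44036; balance=2536550-44036=2492514
11. interest=⌊2492514·33/10000⌋=8225; principal=52406-8225=44181; balance=2492514-44181=2448333
12. interest=⌊2448333·33/10000⌋=8079; principal=52406-8079=44327; balance=2448333-44327=2404006
13. interest=⌊2404006·33/10000⌋=7933; principal=52406-7933=44473; balance=2404006-44473=2359533
14. interest=⌊2359533·33/10000⌋=7786; principal=52406-7786=44620; balance=2359533-44620=2314913
15. interest=⌊2314913·33/10000⌋=7639; principal=52406-7639=44767; balance=2314913-44767=2270146
16. interest=⌊2270146·33/10000⌋=7491; principal=52406-7491=44915; balance=2270146-44915=2225231
17. interest=⌊2225231·33/10000⌋=7343; principal=52406-7343=45063; balance=2225231-45063=2180168
18. interest=⌊2180168·33/10000⌋=7194; principal=52406-7194=45212; balance=2180168-45212=2134956
19. interest=⌊2134956·33/10000⌋=7045; principal=52406-7045=45361; balance=2134956-45361=2089595
20. interest=⌊2089595·33/10000⌋=6895; principal=52406-6895=45511; balance=2089595-45511=2044084
21. interest=⌊2044084·33/10000⌋=6745; principal=52406-6745=45661; balance=2044084-45661=1998423
22. interest=⌊1998423·33/10000⌋=6594; principal=52406-6594=45812; balance=1998423-45812=1952611
23. interest=⌊1952611·33/10000⌋=6443; principal=52406-6443=45963; balance=1952611-45963=1906648
24. interest=⌊1906648·33/10000⌋=6291; principal=52406-6291=46115; balance=1906648-46115=1860533
25. interest=⌊1860533·33/10000⌋=6139; principal=52406-6139=46267; balance=1860533-46267=1814266
26. interest=⌊1814266·33/10000⌋=5987; principal=52406-5987=46419; balance=1814266-46419=1767847
27. interest=⌊1767847·33/10000⌋=5833; principal=52406-5833=46573; balance=1767847-46573=1721274
28. interest=⌊1721274·33/10000⌋=5680; principal=52406-5680=46726; balance=1721274-46726=1674548
29. interest=⌊1674548·33/10000⌋=5526; principal=52406-5526=46880; balance=1674548-46880=1627668
30. interest=⌊1627668·33/10000⌋=5371; principal=52406-5371=47035; balance=1627668-47035=1580633
31. interest=⌊1580633·33/10000⌋=5216; principal=52406-5216=47190; balance=1580633-47190=1533443
32. interest=⌊1533443·33/10000⌋=5060; principal=52406-5060=47346; balance=1533443-47346=1486097
33. interest=⌊1486097·33/10000⌋=4904; principal=52406-4904=47502; balance=1486097-47502=1438595
34. interest=⌊1438595·33/10000⌋=4747; principal=52406-4747=47659; balance=1438595-47659=1390936
35. interest=⌊1390936·33/10000⌋=4590; principal=52406-4590=47816; balance=1390936-47816=1343120
36. interest=⌊1343120·33/10000⌋=4432; principal=52406-4432=47974; balance=1343120-47974=1295146
37. interest=⌊1295146·33/10000⌋=4273; principal=52406-4273=48133; balance=1295146-48133=1247013
38. interest=⌊1247013·33/10000⌋=4115; principal=52406-4115=48291; balance=1247013-48291=1198722
39. interest=⌊1198722·33/10000⌋=3955; principal=52406-3955=48451; balance=1198722-48451=1150271
40. interest=⌊1150271·33/10000⌋=3795; principal=52406-3795=48611; balance=1150271-48611=1101660
41. interest=⌊1101660·33/10000⌋=3635; principal=52406-3635=48771; balance=1101660-48771=1052889
42. interest=⌊1052889·33/10000⌋=3474; principal=52406-3474=48932; balance=1052889-48932=1003957
43. interest=⌊1003957·33/10000⌋=3313; principal=52406-3313=49093; balance=1003957-49093=954864
44. interest=⌊954864·33/10000⌋=3151; principal=52406-3151=49255; balance=954864-49255=905609
45. interest=⌊905609·33/10000⌋=2988; principal=52406-2988=49418; balance=905609-49418=856191
46. interest=⌊856191·33/10000⌋=2825; principal=52406-2825=49581; balance=856191-49581=806610
47. interest=⌊806610·33/10000⌋=2661; principal=52406-2661=49745; balance=806610-49745=756865
48. interest=⌊756865·33/10000⌋=2497; principal=52406-2497=49909; balance=756865-49909=706956
49. interest=⌊706956·33/10000⌋=2332; principal=52406-2332=50074; balance=706956-50074=656882
50. interest=⌊656882·33/10000⌋=2167; principal=52406-2167=50239; balance=656882-50239=606643
51. interest=⌊606643·33/10000⌋=2001; principal=52406-2001=50405; balance=606643-50405=556238
52. interest=⌊556238·33/10000⌋=1835; principal=52406-1835=50571; balance=556238-50571=505667
53. interest=⌊505667·33/10000⌋=1668; principal=52406-1668=50738; balance=505667-50738=454929
54. interest=⌊454929·33/10000⌋=1501; principal=52406-1501=50905; balance=454929-50905=404024
55. interest=⌊404024·33/10000⌋=1333; principal=52406-1333=51073; balance=404024-51073=352951
56. interest=⌊352951·33/10000⌋=1164; principal=52406-1164=51242; balance=352951-51242=301709
57. interest=⌊301709·33/10000⌋=995; principal=52406-995=51411; balance=301709-51411=250298
58. interest=⌊250298·33/10000⌋=825; principal=52406-825=51581; balance=250298-51581=198717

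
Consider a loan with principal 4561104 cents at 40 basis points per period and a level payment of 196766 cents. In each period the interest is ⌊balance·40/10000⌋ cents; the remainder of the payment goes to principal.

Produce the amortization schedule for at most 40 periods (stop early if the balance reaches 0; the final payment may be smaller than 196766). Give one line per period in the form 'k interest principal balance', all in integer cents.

1. interest=⌊4561104·40/10000⌋=18244; principal=196766-18244=178522; balance=4561104-178522=4382582
2. interest=⌊4382582·40/10000⌋=17530; principal=196766-17530=179236; balance=4382582-179236=4203346
3. interest=⌊4203346·40/10000⌋=16813; principal=196766-16813=179953; balance=4203346-179953=4023393
4. interest=⌊4023393·40/10000⌋=16093; principal=196766-16093=180673; balance=4023393-180673=3842720
5. interest=⌊3842720·40/10000⌋=15370; principal=196766-15370=181396; balance=3842720-181396=3661324
6. interest=⌊3661324·40/10000⌋=14645; principal=196766-14645=182121; balance=3661324-182121=3479203
7. interest=⌊3479203·40/10000⌋=13916; principal=196766-13916=182850; balance=3479203-182850=3296353
8. interest=⌊3296353·40/10000⌋=13185; principal=196766-13185=183581; balance=3296353-183581=3112772
9. interest=⌊3112772·40/10000⌋=12451; principal=196766-12451=184315; balance=3112772-184315=2928457
10. interest=⌊2928457·40/10000⌋=11713; principal=196766-11713=185053; balance=2928457-185053=2743404
11. interest=⌊2743404·40/10000⌋=10973; principal=196766-10973=185793; balance=2743404-185793=2557611
12. interest=⌊2557611·40/10000⌋=10230; principal=196766-10230=186536; balance=2557611-186536=2371075
13. interest=⌊2371075·40/10000⌋=9484; principal=196766-9484=187282; balance=2371075-187282=2183793
14. interest=⌊2183793·40/10000⌋=8735; principal=196766-8735=188031; balance=2183793-188031=1995762
15. interest=⌊1995762·40/10000⌋=7983; principal=196766-7983=188783; balance=1995762-188783=1806979
16. interest=⌊1806979·40/10000⌋=7227; principal=196766-7227=189539; balance=1806979-189539=1617440
17. interest=⌊1617440·40/10000⌋=6469; principal=196766-6469=190297; balance=1617440-190297=1427143
18. interest=⌊1427143·40/10000⌋=5708; principal=196766-5708=191058; balance=1427143-191058=1236085
19. interest=⌊1236085·40/10000⌋=4944; principal=196766-4944=191822; balance=1236085-191822=1044263
20. interest=⌊1044263·40/10000⌋=4177; principal=196766-4177=192589; balance=1044263-192589=851674
21. interest=⌊851674·40/10000⌋=3406; principal=196766-3406=193360; balance=851674-193360=658314
22. interest=⌊658314·40/10000⌋=2633; principal=196766-2633=194133; balance=658314-194133=464181
23. interest=⌊464181·40/10000⌋=1856; principal=196766-1856=194910; balance=464181-194910=269271
24. interest=⌊269271·40/10000⌋=1077; principal=196766-1077=195689; balance=269271-195689=73582
25. interest=⌊73582·40/10000⌋=294; principal=min(196766-294,73582)=73582; balance=73582-73582=0

1 18244 178522 4382582
2 17530 179236 4203346
3 16813 179953 4023393
4 16093 180673 3842720
5 15370 181396 3661324
6 14645 182121 3479203
7 13916 182850 3296353
8 13185 183581 3112772
9 12451 184315 2928457
10 11713 185053 2743404
11 10973 185793 2557611
12 10230 186536 2371075
13 9484 187282 2183793
14 8735 188031 1995762
15 7983 188783 1806979
16 7227 189539 1617440
17 6469 190297 1427143
18 5708 191058 1236085
19 4944 191822 1044263
20 4177 192589 851674
21 3406 193360 658314
22 2633 194133 464181
23 1856 194910 269271
24 1077 195689 73582
25 294 73582 0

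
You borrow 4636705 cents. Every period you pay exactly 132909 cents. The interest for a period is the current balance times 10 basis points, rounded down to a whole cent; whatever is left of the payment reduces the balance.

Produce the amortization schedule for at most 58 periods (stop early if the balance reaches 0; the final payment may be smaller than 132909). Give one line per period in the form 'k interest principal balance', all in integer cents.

1 4636 128273 4508432
2 4508 128401 4380031
3 4380 128529 4251502
4 4251 128658 4122844
5 4122 128787 3994057
6 3994 128915 3865142
7 3865 129044 3736098
8 3736 129173 3606925
9 3606 129303 3477622
10 3477 129432 3348190
11 3348 129561 3218629
12 3218 129691 3088938
13 3088 129821 2959117
14 2959 129950 2829167
15 2829 130080 2699087
16 2699 130210 2568877
17 2568 130341 2438536
18 2438 130471 2308065
19 2308 130601 2177464
20 2177 130732 2046732
21 2046 130863 1915869
22 1915 130994 1784875
23 1784 131125 1653750
24 1653 131256 1522494
25 1522 131387 1391107
26 1391 131518 1259589
27 1259 131650 1127939
28 1127 131782 996157
29 996 131913 864244
30 864 132045 732199
31 732 132177 600022
32 600 132309 467713
33 467 132442 335271
34 335 132574 202697
35 202 132707 69990
36 69 69990 0

1. interest=⌊4636705·10/10000⌋=4636; principal=132909-4636=128273; balance=4636705-128273=4508432
2. interest=⌊4508432·10/10000⌋=4508; principal=132909-4508=128401; balance=4508432-128401=4380031
3. interest=⌊4380031·10/10000⌋=4380; principal=132909-4380=128529; balance=4380031-128529=4251502
4. interest=⌊4251502·10/10000⌋=4251; principal=132909-4251=128658; balance=4251502-128658=4122844
5. interest=⌊4122844·10/10000⌋=4122; principal=132909-4122=128787; balance=4122844-128787=3994057
6. interest=⌊3994057·10/10000⌋=3994; principal=132909-3994=128915; balance=3994057-128915=3865142
7. interest=⌊3865142·10/10000⌋=3865; principal=132909-3865=129044; balance=3865142-129044=3736098
8. interest=⌊3736098·10/10000⌋=3736; principal=132909-3736=129173; balance=3736098-129173=3606925
9. interest=⌊3606925·10/10000⌋=3606; principal=132909-3606=129303; balance=3606925-129303=3477622
10. interest=⌊3477622·10/10000⌋=3477; principal=132909-3477=129432; balance=3477622-129432=3348190
11. interest=⌊3348190·10/10000⌋=3348; principal=132909-3348=129561; balance=3348190-129561=3218629
12. interest=⌊3218629·10/10000⌋=3218; principal=132909-3218=129691; balance=3218629-129691=3088938
13. interest=⌊3088938·10/10000⌋=3088; principal=132909-3088=129821; balance=3088938-129821=2959117
14. interest=⌊2959117·10/10000⌋=2959; principal=132909-2959=129950; balance=2959117-129950=2829167
15. interest=⌊2829167·10/10000⌋=2829; principal=132909-2829=130080; balance=2829167-130080=2699087
16. interest=⌊2699087·10/10000⌋=2699; principal=132909-2699=130210; balance=2699087-130210=2568877
17. interest=⌊2568877·10/10000⌋=2568; principal=132909-2568=130341; balance=2568877-130341=2438536
18. interest=⌊2438536·10/10000⌋=2438; principal=132909-2438=130471; balance=2438536-130471=2308065
19. interest=⌊2308065·10/10000⌋=2308; principal=132909-2308=130601; balance=2308065-130601=2177464
20. interest=⌊2177464·10/10000⌋=2177; principal=132909-2177=130732; balance=2177464-130732=2046732
21. interest=⌊2046732·10/10000⌋=2046; principal=132909-2046=130863; balance=2046732-130863=1915869
22. interest=⌊1915869·10/10000⌋=1915; principal=132909-1915=130994; balance=1915869-130994=1784875
23. interest=⌊1784875·10/10000⌋=1784; principal=132909-1784=131125; balance=1784875-131125=1653750
24. interest=⌊1653750·10/10000⌋=1653; principal=132909-1653=131256; balance=1653750-131256=1522494
25. interest=⌊1522494·10/10000⌋=1522; principal=132909-1522=131387; balance=1522494-131387=1391107
26. interest=⌊1391107·10/10000⌋=1391; principal=132909-1391=131518; balance=1391107-131518=1259589
27. interest=⌊1259589·10/10000⌋=1259; principal=132909-1259=131650; balance=1259589-131650=1127939
28. interest=⌊1127939·10/10000⌋=1127; principal=132909-1127=131782; balance=1127939-131782=996157
29. interest=⌊996157·10/10000⌋=996; principal=132909-996=131913; balance=996157-131913=864244
30. interest=⌊864244·10/10000⌋=864; principal=132909-864=132045; balance=864244-132045=732199
31. interest=⌊732199·10/10000⌋=732; principal=132909-732=132177; balance=732199-132177=600022
32. interest=⌊600022·10/10000⌋=600; principal=132909-600=132309; balance=600022-132309=467713
33. interest=⌊467713·10/10000⌋=467; principal=132909-467=132442; balance=467713-132442=335271
34. interest=⌊335271·10/10000⌋=335; principal=132909-335=132574; balance=335271-132574=202697
35. interest=⌊202697·10/10000⌋=202; principal=132909-202=132707; balance=202697-132707=69990
36. interest=⌊69990·10/10000⌋=69; principal=min(132909-69,69990)=69990; balance=69990-69990=0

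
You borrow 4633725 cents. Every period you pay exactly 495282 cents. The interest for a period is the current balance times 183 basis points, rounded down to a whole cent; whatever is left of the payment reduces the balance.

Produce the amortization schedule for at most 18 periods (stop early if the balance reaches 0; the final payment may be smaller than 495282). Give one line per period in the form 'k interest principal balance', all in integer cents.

1 84797 410485 4223240
2 77285 417997 3805243
3 69635 425647 3379596
4 61846 433436 2946160
5 53914 441368 2504792
6 45837 449445 2055347
7 37612 457670 1597677
8 29237 466045 1131632
9 20708 474574 657058
10 12024 483258 173800
11 3180 173800 0

1. interest=⌊4633725·183/10000⌋=84797; principal=495282-84797=410485; balance=4633725-410485=4223240
2. interest=⌊4223240·183/10000⌋=77285; principal=495282-77285=417997; balance=4223240-417997=3805243
3. interest=⌊3805243·183/10000⌋=69635; principal=495282-69635=425647; balance=3805243-425647=3379596
4. interest=⌊3379596·183/10000⌋=61846; principal=495282-61846=433436; balance=3379596-433436=2946160
5. interest=⌊2946160·183/10000⌋=53914; principal=495282-53914=441368; balance=2946160-441368=2504792
6. interest=⌊2504792·183/10000⌋=45837; principal=495282-45837=449445; balance=2504792-449445=2055347
7. interest=⌊2055347·183/10000⌋=37612; principal=495282-37612=457670; balance=2055347-457670=1597677
8. interest=⌊1597677·183/10000⌋=29237; principal=495282-29237=466045; balance=1597677-466045=1131632
9. interest=⌊1131632·183/10000⌋=20708; principal=495282-20708=474574; balance=1131632-474574=657058
10. interest=⌊657058·183/10000⌋=12024; principal=495282-12024=483258; balance=657058-483258=173800
11. interest=⌊173800·183/10000⌋=3180; principal=min(495282-3180,173800)=173800; balance=173800-173800=0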